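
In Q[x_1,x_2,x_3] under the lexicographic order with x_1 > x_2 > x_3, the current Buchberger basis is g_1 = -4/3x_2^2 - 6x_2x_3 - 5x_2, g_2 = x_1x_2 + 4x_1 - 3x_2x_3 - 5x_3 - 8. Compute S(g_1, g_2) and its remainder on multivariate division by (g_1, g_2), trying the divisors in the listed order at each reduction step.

S(g_1, g_2) = 9/2x_1x_2x_3 - 1/4x_1x_2 + 3x_2^2x_3 + 5x_2x_3 + 8x_2; remainder on division = -18x_1x_3 + x_1 - 7x_2x_3 + 8x_2 + 45/2x_3^2 + 139/4x_3 - 2.

lcm(LM(g_1), LM(g_2)) = x_1x_2^2.
S = (lcm/LT(g_1))·g_1 − (lcm/LT(g_2))·g_2 = 9/2x_1x_2x_3 - 1/4x_1x_2 + 3x_2^2x_3 + 5x_2x_3 + 8x_2.
Reduce S modulo (g_1, g_2) in that order:
  leading term x_1x_2x_3: subtract (9/2x_3)·g_2 from 9/2x_1x_2x_3 - 1/4x_1x_2 + 3x_2^2x_3 + 5x_2x_3 + 8x_2 → -1/4x_1x_2 - 18x_1x_3 + 3x_2^2x_3 + 27/2x_2x_3^2 + 5x_2x_3 + 8x_2 + 45/2x_3^2 + 36x_3
  leading term x_1x_2: subtract (-1/4)·g_2 from -1/4x_1x_2 - 18x_1x_3 + 3x_2^2x_3 + 27/2x_2x_3^2 + 5x_2x_3 + 8x_2 + 45/2x_3^2 + 36x_3 → -18x_1x_3 + x_1 + 3x_2^2x_3 + 27/2x_2x_3^2 + 17/4x_2x_3 + 8x_2 + 45/2x_3^2 + 139/4x_3 - 2
  leading term x_1x_3: no divisor's leading term divides it; move -18x_1x_3 to the remainder.
  leading term x_1: no divisor's leading term divides it; move x_1 to the remainder.
  leading term x_2^2x_3: subtract (-9/4x_3)·g_1 from 3x_2^2x_3 + 27/2x_2x_3^2 + 17/4x_2x_3 + 8x_2 + 45/2x_3^2 + 139/4x_3 - 2 → -7x_2x_3 + 8x_2 + 45/2x_3^2 + 139/4x_3 - 2
  leading term x_2x_3: no divisor's leading term divides it; move -7x_2x_3 to the remainder.
  leading term x_2: no divisor's leading term divides it; move 8x_2 to the remainder.
  leading term x_3^2: no divisor's leading term divides it; move 45/2x_3^2 to the remainder.
  leading term x_3: no divisor's leading term divides it; move 139/4x_3 to the remainder.
  leading term 1: no divisor's leading term divides it; move -2 to the remainder.
The remainder -18x_1x_3 + x_1 - 7x_2x_3 + 8x_2 + 45/2x_3^2 + 139/4x_3 - 2 is nonzero, so it would be added as the next basis element.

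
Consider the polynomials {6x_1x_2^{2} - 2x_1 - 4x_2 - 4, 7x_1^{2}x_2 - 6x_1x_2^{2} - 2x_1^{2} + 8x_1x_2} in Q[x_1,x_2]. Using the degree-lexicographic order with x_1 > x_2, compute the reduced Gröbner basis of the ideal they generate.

G = {x_1x_2^{2} - \tfrac{1}{3}x_1 - \tfrac{2}{3}x_2 - \tfrac{2}{3}, x_2^{3} - \tfrac{5}{6}x_1x_2 - \tfrac{1}{3}x_2^{2} - \tfrac{1}{18}x_1 - \tfrac{19}{9}x_2 - \tfrac{7}{9}, x_1^{2} + \tfrac{104}{37}x_1x_2 - \tfrac{84}{37}x_2^{2} + \tfrac{142}{37}x_1 + \tfrac{4}{37}x_2 + \tfrac{88}{37}}

f_1 = 6x_1x_2^{2} - 2x_1 - 4x_2 - 4, LT = x_1x_2^{2}.
f_2 = 7x_1^{2}x_2 - 6x_1x_2^{2} - 2x_1^{2} + 8x_1x_2, LT = x_1^{2}x_2.

S(f_1,f_2): lcm = x_1^{2}x_2^{2}. S = \tfrac{6}{7}x_1x_2^{3} + \tfrac{2}{7}x_1^{2}x_2 - \tfrac{8}{7}x_1x_2^{2} - \tfrac{1}{3}x_1^{2} - \tfrac{2}{3}x_1x_2 - \tfrac{2}{3}x_1.
  leading term x_1x_2^{3}: subtract (\tfrac{1}{7}x_2)·f_1 from \tfrac{6}{7}x_1x_2^{3} + \tfrac{2}{7}x_1^{2}x_2 - \tfrac{8}{7}x_1x_2^{2} - \tfrac{1}{3}x_1^{2} - \tfrac{2}{3}x_1x_2 - \tfrac{2}{3}x_1 → \tfrac{2}{7}x_1^{2}x_2 - \tfrac{8}{7}x_1x_2^{2} - \tfrac{1}{3}x_1^{2} - \tfrac{8}{21}x_1x_2 + \tfrac{4}{7}x_2^{2} - \tfrac{2}{3}x_1 + \tfrac{4}{7}x_2
  leading term x_1^{2}x_2: subtract (\tfrac{2}{49})·f_2 from \tfrac{2}{7}x_1^{2}x_2 - \tfrac{8}{7}x_1x_2^{2} - \tfrac{1}{3}x_1^{2} - \tfrac{8}{21}x_1x_2 + \tfrac{4}{7}x_2^{2} - \tfrac{2}{3}x_1 + \tfrac{4}{7}x_2 → -\tfrac{44}{49}x_1x_2^{2} - \tfrac{37}{147}x_1^{2} - \tfrac{104}{147}x_1x_2 + \tfrac{4}{7}x_2^{2} - \tfrac{2}{3}x_1 + \tfrac{4}{7}x_2
  leading term x_1x_2^{2}: subtract (-\tfrac{22}{147})·f_1 from -\tfrac{44}{49}x_1x_2^{2} - \tfrac{37}{147}x_1^{2} - \tfrac{104}{147}x_1x_2 + \tfrac{4}{7}x_2^{2} - \tfrac{2}{3}x_1 + \tfrac{4}{7}x_2 → -\tfrac{37}{147}x_1^{2} - \tfrac{104}{147}x_1x_2 + \tfrac{4}{7}x_2^{2} - \tfrac{142}{147}x_1 - \tfrac{4}{147}x_2 - \tfrac{88}{147}
  leading term x_1^{2}: no divisor's leading term divides it; move -\tfrac{37}{147}x_1^{2} to the remainder.
  leading term x_1x_2: no divisor's leading term divides it; move -\tfrac{104}{147}x_1x_2 to the remainder.
  leading term x_2^{2}: no divisor's leading term divides it; move \tfrac{4}{7}x_2^{2} to the remainder.
  leading term x_1: no divisor's leading term divides it; move -\tfrac{142}{147}x_1 to the remainder.
  leading term x_2: no divisor's leading term divides it; move -\tfrac{4}{147}x_2 to the remainder.
  leading term 1: no divisor's leading term divides it; move -\tfrac{88}{147} to the remainder.
  remainder -\tfrac{37}{147}x_1^{2} - \tfrac{104}{147}x_1x_2 + \tfrac{4}{7}x_2^{2} - \tfrac{142}{147}x_1 - \tfrac{4}{147}x_2 - \tfrac{88}{147} ≠ 0; add g_3 = -\tfrac{37}{147}x_1^{2} - \tfrac{104}{147}x_1x_2 + \tfrac{4}{7}x_2^{2} - \tfrac{142}{147}x_1 - \tfrac{4}{147}x_2 - \tfrac{88}{147} to the basis.

S(f_1,g_3): lcm = x_1^{2}x_2^{2}. S = -\tfrac{104}{37}x_1x_2^{3} + \tfrac{84}{37}x_2^{4} - \tfrac{142}{37}x_1x_2^{2} - \tfrac{4}{37}x_2^{3} - \tfrac{1}{3}x_1^{2} - \tfrac{2}{3}x_1x_2 - \tfrac{88}{37}x_2^{2} - \tfrac{2}{3}x_1.
  leading term x_1x_2^{3}: subtract (-\tfrac{52}{111}x_2)·f_1 from -\tfrac{104}{37}x_1x_2^{3} + \tfrac{84}{37}x_2^{4} - \tfrac{142}{37}x_1x_2^{2} - \tfrac{4}{37}x_2^{3} - \tfrac{1}{3}x_1^{2} - \tfrac{2}{3}x_1x_2 - \tfrac{88}{37}x_2^{2} - \tfrac{2}{3}x_1 → \tfrac{84}{37}x_2^{4} - \tfrac{142}{37}x_1x_2^{2} - \tfrac{4}{37}x_2^{3} - \tfrac{1}{3}x_1^{2} - \tfrac{178}{111}x_1x_2 - \tfrac{472}{111}x_2^{2} - \tfrac{2}{3}x_1 - \tfrac{208}{111}x_2
  leading term x_2^{4}: no divisor's leading term divides it; move \tfrac{84}{37}x_2^{4} to the remainder.
  leading term x_1x_2^{2}: subtract (-\tfrac{71}{111})·f_1 from -\tfrac{142}{37}x_1x_2^{2} - \tfrac{4}{37}x_2^{3} - \tfrac{1}{3}x_1^{2} - \tfrac{178}{111}x_1x_2 - \tfrac{472}{111}x_2^{2} - \tfrac{2}{3}x_1 - \tfrac{208}{111}x_2 → -\tfrac{4}{37}x_2^{3} - \tfrac{1}{3}x_1^{2} - \tfrac{178}{111}x_1x_2 - \tfrac{472}{111}x_2^{2} - \tfrac{72}{37}x_1 - \tfrac{164}{37}x_2 - \tfrac{284}{111}
  leading term x_2^{3}: no divisor's leading term divides it; move -\tfrac{4}{37}x_2^{3} to the remainder.
  leading term x_1^{2}: subtract (\tfrac{49}{37})·g_3 from -\tfrac{1}{3}x_1^{2} - \tfrac{178}{111}x_1x_2 - \tfrac{472}{111}x_2^{2} - \tfrac{72}{37}x_1 - \tfrac{164}{37}x_2 - \tfrac{284}{111} → -\tfrac{2}{3}x_1x_2 - \tfrac{556}{111}x_2^{2} - \tfrac{2}{3}x_1 - \tfrac{488}{111}x_2 - \tfrac{196}{111}
  leading term x_1x_2: no divisor's leading term divides it; move -\tfrac{2}{3}x_1x_2 to the remainder.
  leading term x_2^{2}: no divisor's leading term divides it; move -\tfrac{556}{111}x_2^{2} to the remainder.
  leading term x_1: no divisor's leading term divides it; move -\tfrac{2}{3}x_1 to the remainder.
  leading term x_2: no divisor's leading term divides it; move -\tfrac{488}{111}x_2 to the remainder.
  leading term 1: no divisor's leading term divides it; move -\tfrac{196}{111} to the remainder.
  remainder \tfrac{84}{37}x_2^{4} - \tfrac{4}{37}x_2^{3} - \tfrac{2}{3}x_1x_2 - \tfrac{556}{111}x_2^{2} - \tfrac{2}{3}x_1 - \tfrac{488}{111}x_2 - \tfrac{196}{111} ≠ 0; add g_4 = \tfrac{84}{37}x_2^{4} - \tfrac{4}{37}x_2^{3} - \tfrac{2}{3}x_1x_2 - \tfrac{556}{111}x_2^{2} - \tfrac{2}{3}x_1 - \tfrac{488}{111}x_2 - \tfrac{196}{111} to the basis.

S(f_2,g_3): lcm = x_1^{2}x_2. S = -\tfrac{950}{259}x_1x_2^{2} + \tfrac{84}{37}x_2^{3} - \tfrac{2}{7}x_1^{2} - \tfrac{698}{259}x_1x_2 - \tfrac{4}{37}x_2^{2} - \tfrac{88}{37}x_2.
  leading term x_1x_2^{2}: subtract (-\tfrac{475}{777})·f_1 from -\tfrac{950}{259}x_1x_2^{2} + \tfrac{84}{37}x_2^{3} - \tfrac{2}{7}x_1^{2} - \tfrac{698}{259}x_1x_2 - \tfrac{4}{37}x_2^{2} - \tfrac{88}{37}x_2 → \tfrac{84}{37}x_2^{3} - \tfrac{2}{7}x_1^{2} - \tfrac{698}{259}x_1x_2 - \tfrac{4}{37}x_2^{2} - \tfrac{950}{777}x_1 - \tfrac{3748}{777}x_2 - \tfrac{1900}{777}
  leading term x_2^{3}: no divisor's leading term divides it; move \tfrac{84}{37}x_2^{3} to the remainder.
  leading term x_1^{2}: subtract (\tfrac{42}{37})·g_3 from -\tfrac{2}{7}x_1^{2} - \tfrac{698}{259}x_1x_2 - \tfrac{4}{37}x_2^{2} - \tfrac{950}{777}x_1 - \tfrac{3748}{777}x_2 - \tfrac{1900}{777} → -\tfrac{70}{37}x_1x_2 - \tfrac{28}{37}x_2^{2} - \tfrac{14}{111}x_1 - \tfrac{532}{111}x_2 - \tfrac{196}{111}
  leading term x_1x_2: no divisor's leading term divides it; move -\tfrac{70}{37}x_1x_2 to the remainder.
  leading term x_2^{2}: no divisor's leading term divides it; move -\tfrac{28}{37}x_2^{2} to the remainder.
  leading term x_1: no divisor's leading term divides it; move -\tfrac{14}{111}x_1 to the remainder.
  leading term x_2: no divisor's leading term divides it; move -\tfrac{532}{111}x_2 to the remainder.
  leading term 1: no divisor's leading term divides it; move -\tfrac{196}{111} to the remainder.
  remainder \tfrac{84}{37}x_2^{3} - \tfrac{70}{37}x_1x_2 - \tfrac{28}{37}x_2^{2} - \tfrac{14}{111}x_1 - \tfrac{532}{111}x_2 - \tfrac{196}{111} ≠ 0; add g_5 = \tfrac{84}{37}x_2^{3} - \tfrac{70}{37}x_1x_2 - \tfrac{28}{37}x_2^{2} - \tfrac{14}{111}x_1 - \tfrac{532}{111}x_2 - \tfrac{196}{111} to the basis.

The other S-polynomials (S(f_1,g_4), S(f_2,g_4), S(g_3,g_4), S(f_1,g_5), S(f_2,g_5), S(g_3,g_5), S(g_4,g_5)) all reduce to 0 modulo the current basis, so we have a Gröbner basis.
Inter-reduce: drop elements whose leading term is divisible by another's, tail-reduce, and make monic.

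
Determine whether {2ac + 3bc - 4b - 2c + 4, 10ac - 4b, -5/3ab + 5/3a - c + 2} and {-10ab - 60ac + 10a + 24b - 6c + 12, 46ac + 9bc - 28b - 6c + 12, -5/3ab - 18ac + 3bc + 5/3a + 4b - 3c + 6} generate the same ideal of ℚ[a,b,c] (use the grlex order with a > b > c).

Equality of ideals is decidable: compute both reduced Gröbner bases (unique for the ordering) and check whether they agree.
Buchberger on the first generating set:
f_1 = 2ac + 3bc - 4b - 2c + 4, LT = ac.
f_2 = 10ac - 4b, LT = ac.
f_3 = -5/3ab + 5/3a - c + 2, LT = ab.

S(f_1,f_2): lcm = ac. S = 3/2bc - 8/5b - c + 2.
  reduce S modulo (f_1, f_2, f_3):
  remainder 3/2bc - 8/5b - c + 2 ≠ 0; add g_4 = 3/2bc - 8/5b - c + 2 to the basis.

S(f_1,f_3): lcm = abc. S = 3/2b²c + ac - 2b² - bc - ⅗c² + 2b + 6/5c.
  reduce S modulo (f_1, f_2, f_3, g_4):
  remainder -⅖b² - ⅗c² + ⅖b + 6/5c ≠ 0; add g_5 = -⅖b² - ⅗c² + ⅖b + 6/5c to the basis.

S(f_1,g_4): lcm = abc. S = 3/2b²c + 16/15ab + ⅔ac - 2b² - bc - 4/3a + 2b.
  reduce S modulo (f_1, f_2, f_3, g_4, g_5):
  remainder ⅗c² - 4/15a - 2/15b - 46/25c + 32/25 ≠ 0; add g_6 = ⅗c² - 4/15a - 2/15b - 46/25c + 32/25 to the basis.

S(f_1,g_6): lcm = ac². S = 3/2bc² + 4/9a² + 2/9ab + 46/15ac - 2bc - c² - 32/15a + 2c.
  reduce S modulo (f_1, f_2, f_3, g_4, g_5, g_6):
  remainder 4/9a² - 86/45a + ⅘b - ⅖c + ⅘ ≠ 0; add g_7 = 4/9a² - 86/45a + ⅘b - ⅖c + ⅘ to the basis.

The other S-polynomials (S(f_2,f_3), S(f_2,g_4), S(f_3,g_4), S(f_1,g_5), S(f_2,g_5), S(f_3,g_5), S(g_4,g_5), S(f_2,g_6), S(f_3,g_6), S(g_4,g_6), S(g_5,g_6), S(f_1,g_7), S(f_2,g_7), S(f_3,g_7), S(g_4,g_7), S(g_5,g_7), S(g_6,g_7)) all reduce to 0 modulo the current basis, so we have a Gröbner basis.
Inter-reduce: drop elements whose leading term is divisible by another's, tail-reduce, and make monic.
Reduced Gröbner basis: {a² - 43/10a + 9/5b - 9/10c + 9/5, ab - a + ⅗c - 6/5, ac - ⅖b, b² + ⅔a - ⅔b + 8/5c - 16/5, bc - 16/15b - ⅔c + 4/3, c² - 4/9a - 2/9b - 46/15c + 32/15}.

Buchberger on the second generating set:
h_1 = -10ab - 60ac + 10a + 24b - 6c + 12, LT = ab.
h_2 = 46ac + 9bc - 28b - 6c + 12, LT = ac.
h_3 = -5/3ab - 18ac + 3bc + 5/3a + 4b - 3c + 6, LT = ab.

S(h_1,h_2): lcm = abc. S = 6ac² - 9/46b²c - ac + 14/23b² - 261/115bc + ⅗c² - 6/23b - 6/5c.
  reduce S modulo (h_1, h_2, h_3):
  remainder -9/46b²c - 27/23bc² + 14/23b² + 363/230bc + 159/115c² - 20/23b - 333/115c + 6/23 ≠ 0; add k_4 = -9/46b²c - 27/23bc² + 14/23b² + 363/230bc + 159/115c² - 20/23b - 333/115c + 6/23 to the basis.

S(h_1,h_3): lcm = ab. S = -24/5ac + 9/5bc - 6/5c + 12/5.
  reduce S modulo (h_1, h_2, h_3, k_4):
  remainder 63/23bc - 336/115b - 42/23c + 84/23 ≠ 0; add k_5 = 63/23bc - 336/115b - 42/23c + 84/23 to the basis.

S(h_3,k_4): lcm = ab²c. S = 24/5abc² - 9/5b²c² + 28/9ab² + 106/15abc + 106/15ac² - 12/5b²c + 9/5bc² - 40/9ab - 74/5ac - 18/5bc + 4/3a.
  reduce S modulo (h_1, h_2, h_3, k_4, k_5):
  remainder -42/5c³ - 784/45b² - 28/75c² + 1568/75b + 8008/225c - 112/45 ≠ 0; add k_6 = -42/5c³ - 784/45b² - 28/75c² + 1568/75b + 8008/225c - 112/45 to the basis.

S(h_1,k_5): lcm = abc. S = 6ac² + 16/15ab - ⅓ac - 12/5bc + ⅗c² - 4/3a - 6/5c.
  reduce S modulo (h_1, h_2, h_3, k_4, k_5, k_6):
  remainder ⅗c² - 4/15a - 2/15b - 46/25c + 32/25 ≠ 0; add k_7 = ⅗c² - 4/15a - 2/15b - 46/25c + 32/25 to the basis.

S(k_4,k_5): lcm = b²c. S = 6bc² - 92/45b² - 37/5bc - 106/15c² + 28/9b + 74/5c - 4/3.
  reduce S modulo (h_1, h_2, h_3, k_4, k_5, k_6, k_7):
  remainder -92/45b² - 184/135a + 184/135b - 736/225c + 1472/225 ≠ 0; add k_8 = -92/45b² - 184/135a + 184/135b - 736/225c + 1472/225 to the basis.

S(h_2,k_7): lcm = ac². S = 9/46bc² + 4/9a² + 2/9ab + 46/15ac - 14/23bc - 3/23c² - 32/15a + 6/23c.
  reduce S modulo (h_1, h_2, h_3, k_4, k_5, k_6, k_7, k_8):
  remainder 4/9a² - 86/45a + ⅘b - ⅖c + ⅘ ≠ 0; add k_9 = 4/9a² - 86/45a + ⅘b - ⅖c + ⅘ to the basis.

The other S-polynomials (S(h_2,h_3), S(h_1,k_4), S(h_2,k_4), S(h_2,k_5), S(h_3,k_5), S(h_1,k_6), S(h_2,k_6), S(h_3,k_6), S(k_4,k_6), S(k_5,k_6), S(h_1,k_7), S(h_3,k_7), S(k_4,k_7), S(k_5,k_7), S(k_6,k_7), S(h_1,k_8), S(h_2,k_8), S(h_3,k_8), S(k_4,k_8), S(k_5,k_8), S(k_6,k_8), S(k_7,k_8), S(h_1,k_9), S(h_2,k_9), S(h_3,k_9), S(k_4,k_9), S(k_5,k_9), S(k_6,k_9), S(k_7,k_9), S(k_8,k_9)) all reduce to 0 modulo the current basis, so we have a Gröbner basis.
Inter-reduce: drop elements whose leading term is divisible by another's, tail-reduce, and make monic.
Reduced Gröbner basis: {a² - 43/10a + 9/5b - 9/10c + 9/5, ab - a + ⅗c - 6/5, ac - ⅖b, b² + ⅔a - ⅔b + 8/5c - 16/5, bc - 16/15b - ⅔c + 4/3, c² - 4/9a - 2/9b - 46/15c + 32/15}.

The two bases agree; hence the ideals are identical.

Yes, the ideals are equal.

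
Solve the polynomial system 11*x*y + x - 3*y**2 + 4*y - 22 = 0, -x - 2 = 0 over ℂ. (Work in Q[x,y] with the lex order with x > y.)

{(-2, -4), (-2, -2)}

Compute a lex Gröbner basis by Buchberger's algorithm.
f_1 = 11*x*y + x - 3*y**2 + 4*y - 22, LT = x*y.
f_2 = -x - 2, LT = x.

S(f_1,f_2): lcm = x*y. S = 1/11*x - 3/11*y**2 - 18/11*y - 2.
  leading term x: subtract (-1/11)·f_2 from 1/11*x - 3/11*y**2 - 18/11*y - 2 → -3/11*y**2 - 18/11*y - 24/11
  leading term y**2: no divisor's leading term divides it; move -3/11*y**2 to the remainder.
  leading term y: no divisor's leading term divides it; move -18/11*y to the remainder.
  leading term 1: no divisor's leading term divides it; move -24/11 to the remainder.
  remainder -3/11*y**2 - 18/11*y - 24/11 ≠ 0; add h_3 = -3/11*y**2 - 18/11*y - 24/11 to the basis.

The other S-polynomials (S(f_1,h_3), S(f_2,h_3)) all reduce to 0 modulo the current basis, so we have a Gröbner basis.
Inter-reduce: drop elements whose leading term is divisible by another's, tail-reduce, and make monic.
Reduced Gröbner basis: {x + 2, y**2 + 6*y + 8}.

From the last basis element, y**2 + 6*y + 8 = 0, so y takes values in {-4, -2}. Each choice, substituted upward through the basis, yields the corresponding point(s) of the solution set.
  y = -4: the earlier basis element becomes x + 2 = 0, giving x = -2 — point (-2, -4).
  y = -2: the earlier basis element becomes x + 2 = 0, giving x = -2 — point (-2, -2).
Substituting each solution back into the original system confirms all equations vanish.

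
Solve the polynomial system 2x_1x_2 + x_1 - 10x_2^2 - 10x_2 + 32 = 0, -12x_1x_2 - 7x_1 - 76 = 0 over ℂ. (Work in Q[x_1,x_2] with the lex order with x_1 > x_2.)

{(-4, 1), (1615/24 - 19*sqrt(6265)/24, -31/24 - sqrt(6265)/120), (19*sqrt(6265)/24 + 1615/24, -31/24 + sqrt(6265)/120)}

Compute a lex Gröbner basis by Buchberger's algorithm.
f_1 = 2x_1x_2 + x_1 - 10x_2^2 - 10x_2 + 32, LT = x_1x_2.
f_2 = -12x_1x_2 - 7x_1 - 76, LT = x_1x_2.

S(f_1,f_2): lcm = x_1x_2. S = -1/12x_1 - 5x_2^2 - 5x_2 + 29/3.
  leading term x_1: no divisor's leading term divides it; move -1/12x_1 to the remainder.
  leading term x_2^2: no divisor's leading term divides it; move -5x_2^2 to the remainder.
  leading term x_2: no divisor's leading term divides it; move -5x_2 to the remainder.
  leading term 1: no divisor's leading term divides it; move 29/3 to the remainder.
  remainder -1/12x_1 - 5x_2^2 - 5x_2 + 29/3 ≠ 0; add h_3 = -1/12x_1 - 5x_2^2 - 5x_2 + 29/3 to the basis.

S(f_1,h_3): lcm = x_1x_2. S = 1/2x_1 - 60x_2^3 - 65x_2^2 + 111x_2 + 16.
  leading term x_1: subtract (-6)·h_3 from 1/2x_1 - 60x_2^3 - 65x_2^2 + 111x_2 + 16 → -60x_2^3 - 95x_2^2 + 81x_2 + 74
  leading term x_2^3: no divisor's leading term divides it; move -60x_2^3 to the remainder.
  leading term x_2^2: no divisor's leading term divides it; move -95x_2^2 to the remainder.
  leading term x_2: no divisor's leading term divides it; move 81x_2 to the remainder.
  leading term 1: no divisor's leading term divides it; move 74 to the remainder.
  remainder -60x_2^3 - 95x_2^2 + 81x_2 + 74 ≠ 0; add h_4 = -60x_2^3 - 95x_2^2 + 81x_2 + 74 to the basis.

The other S-polynomials (S(f_2,h_3), S(f_1,h_4), S(f_2,h_4), S(h_3,h_4)) all reduce to 0 modulo the current basis, so we have a Gröbner basis.
Inter-reduce: drop elements whose leading term is divisible by another's, tail-reduce, and make monic.
Reduced Gröbner basis: {x_1 + 60x_2^2 + 60x_2 - 116, x_2^3 + 19/12x_2^2 - 27/20x_2 - 37/30}.

Since the basis is lex-ordered, x_2^3 + 19/12x_2^2 - 27/20x_2 - 37/30 is univariate in x_2. Its roots are {1, -31/24 - sqrt(6265)/120, -31/24 + sqrt(6265)/120}. Back-substituting each root into the other basis elements fixes the other coordinates.
  x_2 = 1: the earlier basis element becomes x_1 + 4 = 0, giving x_1 = -4 — point (-4, 1).
  x_2 = -31/24 - sqrt(6265)/120: the earlier basis element becomes x_1 - 1615/24 + 19*sqrt(6265)/24 = 0, giving x_1 = 1615/24 - 19*sqrt(6265)/24 — point (1615/24 - 19*sqrt(6265)/24, -31/24 - sqrt(6265)/120).
  x_2 = -31/24 + sqrt(6265)/120: the earlier basis element becomes x_1 - 1615/24 - 19*sqrt(6265)/24 = 0, giving x_1 = 19*sqrt(6265)/24 + 1615/24 — point (19*sqrt(6265)/24 + 1615/24, -31/24 + sqrt(6265)/120).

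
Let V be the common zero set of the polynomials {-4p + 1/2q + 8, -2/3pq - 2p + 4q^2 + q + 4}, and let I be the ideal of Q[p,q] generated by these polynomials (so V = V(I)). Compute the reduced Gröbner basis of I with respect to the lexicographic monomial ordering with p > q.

G = {p - 1/8q - 2, q^2 - 7/47q}

This is the nonlinear analogue of row-reducing a linear system.

f_1 = -4p + 1/2q + 8, LT = p.
f_2 = -2/3pq - 2p + 4q^2 + q + 4, LT = pq.

S(f_1,f_2): lcm = pq. S = -3p + 47/8q^2 - 1/2q + 6.
  leading term p: subtract (3/4)·f_1 from -3p + 47/8q^2 - 1/2q + 6 → 47/8q^2 - 7/8q
  leading term q^2: no divisor's leading term divides it; move 47/8q^2 to the remainder.
  leading term q: no divisor's leading term divides it; move -7/8q to the remainder.
  remainder 47/8q^2 - 7/8q ≠ 0; add g_3 = 47/8q^2 - 7/8q to the basis.

The other S-polynomials (S(f_1,g_3), S(f_2,g_3)) all reduce to 0 modulo the current basis, so we have a Gröbner basis.
Inter-reduce: drop elements whose leading term is divisible by another's, tail-reduce, and make monic.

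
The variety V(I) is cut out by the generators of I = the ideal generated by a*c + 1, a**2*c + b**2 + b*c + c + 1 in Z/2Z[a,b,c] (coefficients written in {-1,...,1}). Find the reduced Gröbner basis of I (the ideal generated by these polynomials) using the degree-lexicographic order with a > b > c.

G = {a*c + 1, b**2 + b*c + a + c + 1}

f_1 = a*c + 1, LT = a*c.
f_2 = a**2*c + b**2 + b*c + c + 1, LT = a**2*c.

S(f_1,f_2): lcm = a**2*c. S = b**2 + b*c + a + c + 1.
  leading term b**2: no divisor's leading term divides it; move b**2 to the remainder.
  leading term b*c: no divisor's leading term divides it; move b*c to the remainder.
  leading term a: no divisor's leading term divides it; move a to the remainder.
  leading term c: no divisor's leading term divides it; move c to the remainder.
  leading term 1: no divisor's leading term divides it; move 1 to the remainder.
  remainder b**2 + b*c + a + c + 1 ≠ 0; add g_3 = b**2 + b*c + a + c + 1 to the basis.

The other S-polynomials (S(f_1,g_3), S(f_2,g_3)) all reduce to 0 modulo the current basis, so we have a Gröbner basis.
Inter-reduce: drop elements whose leading term is divisible by another's, tail-reduce, and make monic.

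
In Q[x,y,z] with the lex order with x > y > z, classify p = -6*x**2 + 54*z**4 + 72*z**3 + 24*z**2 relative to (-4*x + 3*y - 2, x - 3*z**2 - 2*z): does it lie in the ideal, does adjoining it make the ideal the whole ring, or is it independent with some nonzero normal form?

-6*x**2 + 54*z**4 + 72*z**3 + 24*z**2 lies in I (it reduces to 0).

First compute the reduced Gröbner basis of I by Buchberger's algorithm.
f_1 = -4*x + 3*y - 2, LT = x.
f_2 = x - 3*z**2 - 2*z, LT = x.

S(f_1,f_2): lcm = x. S = -3/4*y + 3*z**2 + 2*z + 1/2.
  leading term y: no divisor's leading term divides it; move -3/4*y to the remainder.
  leading term z**2: no divisor's leading term divides it; move 3*z**2 to the remainder.
  leading term z: no divisor's leading term divides it; move 2*z to the remainder.
  leading term 1: no divisor's leading term divides it; move 1/2 to the remainder.
  remainder -3/4*y + 3*z**2 + 2*z + 1/2 ≠ 0; add h_3 = -3/4*y + 3*z**2 + 2*z + 1/2 to the basis.

The other S-polynomials (S(f_1,h_3), S(f_2,h_3)) all reduce to 0 modulo the current basis, so we have a Gröbner basis.
Inter-reduce: drop elements whose leading term is divisible by another's, tail-reduce, and make monic.
Reduced Gröbner basis: {x - 3*z**2 - 2*z, y - 4*z**2 - 8/3*z - 2/3}.
Label its elements g_1 = x - 3*z**2 - 2*z, g_2 = y - 4*z**2 - 8/3*z - 2/3.

Reduce p = -6*x**2 + 54*z**4 + 72*z**3 + 24*z**2 modulo G:
  leading term x**2: subtract (-6*x)·g_1 from -6*x**2 + 54*z**4 + 72*z**3 + 24*z**2 → -18*x*z**2 - 12*x*z + 54*z**4 + 72*z**3 + 24*z**2
  leading term x*z**2: subtract (-18*z**2)·g_1 from -18*x*z**2 - 12*x*z + 54*z**4 + 72*z**3 + 24*z**2 → -12*x*z + 36*z**3 + 24*z**2
  leading term x*z: subtract (-12*z)·g_1 from -12*x*z + 36*z**3 + 24*z**2 → 0
  normal form = 0.
Since the normal form is 0, p ∈ I.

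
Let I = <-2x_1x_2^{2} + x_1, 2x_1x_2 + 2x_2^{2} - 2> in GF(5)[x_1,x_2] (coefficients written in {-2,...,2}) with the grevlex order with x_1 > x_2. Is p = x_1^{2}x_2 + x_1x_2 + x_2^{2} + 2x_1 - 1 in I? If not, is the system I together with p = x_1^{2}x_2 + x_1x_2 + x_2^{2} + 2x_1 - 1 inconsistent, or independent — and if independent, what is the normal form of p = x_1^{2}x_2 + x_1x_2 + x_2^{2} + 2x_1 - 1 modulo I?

First compute the reduced Gröbner basis of I by Buchberger's algorithm.
f_1 = -2x_1x_2^{2} + x_1, LT = x_1x_2^{2}.
f_2 = 2x_1x_2 + 2x_2^{2} - 2, LT = x_1x_2.

S(f_1,f_2): lcm = x_1x_2^{2}. S = -x_2^{3} + 2x_1 + x_2.
  leading term x_2^{3}: no divisor's leading term divides it; move -x_2^{3} to the remainder.
  leading term x_1: no divisor's leading term divides it; move 2x_1 to the remainder.
  leading term x_2: no divisor's leading term divides it; move x_2 to the remainder.
  remainder -x_2^{3} + 2x_1 + x_2 ≠ 0; add h_3 = -x_2^{3} + 2x_1 + x_2 to the basis.

S(f_1,h_3): lcm = x_1x_2^{3}. S = 2x_1^{2} - 2x_1x_2.
  leading term x_1^{2}: no divisor's leading term divides it; move 2x_1^{2} to the remainder.
  leading term x_1x_2: subtract (-1)·f_2 from -2x_1x_2 → 2x_2^{2} - 2
  leading term x_2^{2}: no divisor's leading term divides it; move 2x_2^{2} to the remainder.
  leading term 1: no divisor's leading term divides it; move -2 to the remainder.
  remainder 2x_1^{2} + 2x_2^{2} - 2 ≠ 0; add h_4 = 2x_1^{2} + 2x_2^{2} - 2 to the basis.

The other S-polynomials (S(f_2,h_3), S(f_1,h_4), S(f_2,h_4), S(h_3,h_4)) all reduce to 0 modulo the current basis, so we have a Gröbner basis.
Inter-reduce: drop elements whose leading term is divisible by another's, tail-reduce, and make monic.
Reduced Gröbner basis: {x_2^{3} - 2x_1 - x_2, x_1^{2} + x_2^{2} - 1, x_1x_2 + x_2^{2} - 1}.
Label its elements g_1 = x_2^{3} - 2x_1 - x_2, g_2 = x_1^{2} + x_2^{2} - 1, g_3 = x_1x_2 + x_2^{2} - 1.

Reduce p = x_1^{2}x_2 + x_1x_2 + x_2^{2} + 2x_1 - 1 modulo G:
  leading term x_1^{2}x_2: subtract (x_2)·g_2 from x_1^{2}x_2 + x_1x_2 + x_2^{2} + 2x_1 - 1 → -x_2^{3} + x_1x_2 + x_2^{2} + 2x_1 + x_2 - 1
  leading term x_2^{3}: subtract (-1)·g_1 from -x_2^{3} + x_1x_2 + x_2^{2} + 2x_1 + x_2 - 1 → x_1x_2 + x_2^{2} - 1
  leading term x_1x_2: subtract (1)·g_3 from x_1x_2 + x_2^{2} - 1 → 0
  normal form = 0.
Since the normal form is 0, p ∈ I.

x_1^{2}x_2 + x_1x_2 + x_2^{2} + 2x_1 - 1 lies in I (it reduces to 0).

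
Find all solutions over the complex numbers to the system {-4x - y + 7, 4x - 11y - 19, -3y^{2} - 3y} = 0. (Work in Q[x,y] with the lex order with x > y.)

Compute a lex Gröbner basis by Buchberger's algorithm.
f_1 = -4x - y + 7, LT = x.
f_2 = 4x - 11y - 19, LT = x.
f_3 = -3y^{2} - 3y, LT = y^{2}.

S(f_1,f_2): lcm = x. S = 3y + 3.
  leading term y: no divisor's leading term divides it; move 3y to the remainder.
  leading term 1: no divisor's leading term divides it; move 3 to the remainder.
  remainder 3y + 3 ≠ 0; add h_4 = 3y + 3 to the basis.

The other S-polynomials (S(f_1,f_3), S(f_2,f_3), S(f_1,h_4), S(f_2,h_4), S(f_3,h_4)) all reduce to 0 modulo the current basis, so we have a Gröbner basis.
Inter-reduce: drop elements whose leading term is divisible by another's, tail-reduce, and make monic.
Reduced Gröbner basis: {x - 2, y + 1}.

Elimination: the polynomial y + 1 lies in the elimination ideal for y, so y ∈ {-1}. For each such y, the remaining basis elements (now univariate) give the rest of the solution.
  y = -1: the earlier basis element becomes x - 2 = 0, giving x = 2 — point (2, -1).

{(2, -1)}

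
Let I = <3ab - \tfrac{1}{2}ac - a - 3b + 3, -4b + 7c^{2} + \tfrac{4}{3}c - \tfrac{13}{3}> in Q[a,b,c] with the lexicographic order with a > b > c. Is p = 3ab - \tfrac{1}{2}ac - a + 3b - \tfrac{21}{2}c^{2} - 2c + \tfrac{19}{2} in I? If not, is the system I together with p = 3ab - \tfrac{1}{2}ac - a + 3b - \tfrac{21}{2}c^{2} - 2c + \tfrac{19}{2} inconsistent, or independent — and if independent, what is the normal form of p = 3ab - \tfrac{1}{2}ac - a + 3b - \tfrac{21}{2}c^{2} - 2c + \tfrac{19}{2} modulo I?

First compute the reduced Gröbner basis of I by Buchberger's algorithm.
f_1 = 3ab - \tfrac{1}{2}ac - a - 3b + 3, LT = ab.
f_2 = -4b + 7c^{2} + \tfrac{4}{3}c - \tfrac{13}{3}, LT = b.

S(f_1,f_2): lcm = ab. S = \tfrac{7}{4}ac^{2} + \tfrac{1}{6}ac - \tfrac{17}{12}a - b + 1.
  reduce S modulo (f_1, f_2):
  remainder \tfrac{7}{4}ac^{2} + \tfrac{1}{6}ac - \tfrac{17}{12}a - \tfrac{7}{4}c^{2} - \tfrac{1}{3}c + \tfrac{25}{12} ≠ 0; add h_3 = \tfrac{7}{4}ac^{2} + \tfrac{1}{6}ac - \tfrac{17}{12}a - \tfrac{7}{4}c^{2} - \tfrac{1}{3}c + \tfrac{25}{12} to the basis.

The other S-polynomials (S(f_1,h_3), S(f_2,h_3)) all reduce to 0 modulo the current basis, so we have a Gröbner basis.
Inter-reduce: drop elements whose leading term is divisible by another's, tail-reduce, and make monic.
Reduced Gröbner basis: {ac^{2} + \tfrac{2}{21}ac - \tfrac{17}{21}a - c^{2} - \tfrac{4}{21}c + \tfrac{25}{21}, b - \tfrac{7}{4}c^{2} - \tfrac{1}{3}c + \tfrac{13}{12}}.
Label its elements g_1 = ac^{2} + \tfrac{2}{21}ac - \tfrac{17}{21}a - c^{2} - \tfrac{4}{21}c + \tfrac{25}{21}, g_2 = b - \tfrac{7}{4}c^{2} - \tfrac{1}{3}c + \tfrac{13}{12}.

Reduce p = 3ab - \tfrac{1}{2}ac - a + 3b - \tfrac{21}{2}c^{2} - 2c + \tfrac{19}{2} modulo G:
  leading term ab: subtract (3a)·g_2 from 3ab - \tfrac{1}{2}ac - a + 3b - \tfrac{21}{2}c^{2} - 2c + \tfrac{19}{2} → \tfrac{21}{4}ac^{2} + \tfrac{1}{2}ac - \tfrac{17}{4}a + 3b - \tfrac{21}{2}c^{2} - 2c + \tfrac{19}{2}
  leading term ac^{2}: subtract (\tfrac{21}{4})·g_1 from \tfrac{21}{4}ac^{2} + \tfrac{1}{2}ac - \tfrac{17}{4}a + 3b - \tfrac{21}{2}c^{2} - 2c + \tfrac{19}{2} → 3b - \tfrac{21}{4}c^{2} - c + \tfrac{13}{4}
  leading term b: subtract (3)·g_2 from 3b - \tfrac{21}{4}c^{2} - c + \tfrac{13}{4} → 0
  normal form = 0.
Since the normal form is 0, p ∈ I.

Ideal membership is decidable via reduction modulo a Gröbner basis.

3ab - \tfrac{1}{2}ac - a + 3b - \tfrac{21}{2}c^{2} - 2c + \tfrac{19}{2} lies in I (it reduces to 0).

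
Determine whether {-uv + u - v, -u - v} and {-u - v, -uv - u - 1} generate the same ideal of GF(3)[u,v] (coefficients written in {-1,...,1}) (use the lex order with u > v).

No, the ideals differ.

Two ideals are equal iff their reduced Gröbner bases coincide (the reduced basis is unique for a fixed ordering).
Buchberger on the first generating set:
f_1 = -uv + u - v, LT = uv.
f_2 = -u - v, LT = u.

S(f_1,f_2): lcm = uv. S = -u - v^2 + v.
  leading term u: subtract (1)·f_2 from -u - v^2 + v → -v^2 - v
  leading term v^2: no divisor's leading term divides it; move -v^2 to the remainder.
  leading term v: no divisor's leading term divides it; move -v to the remainder.
  remainder -v^2 - v ≠ 0; add g_3 = -v^2 - v to the basis.

The other S-polynomials (S(f_1,g_3), S(f_2,g_3)) all reduce to 0 modulo the current basis, so we have a Gröbner basis.
Inter-reduce: drop elements whose leading term is divisible by another's, tail-reduce, and make monic.
Reduced Gröbner basis: {u + v, v^2 + v}.

Buchberger on the second generating set:
h_1 = -u - v, LT = u.
h_2 = -uv - u - 1, LT = uv.

S(h_1,h_2): lcm = uv. S = -u + v^2 - 1.
  leading term u: subtract (1)·h_1 from -u + v^2 - 1 → v^2 + v - 1
  leading term v^2: no divisor's leading term divides it; move v^2 to the remainder.
  leading term v: no divisor's leading term divides it; move v to the remainder.
  leading term 1: no divisor's leading term divides it; move -1 to the remainder.
  remainder v^2 + v - 1 ≠ 0; add k_3 = v^2 + v - 1 to the basis.

The other S-polynomials (S(h_1,k_3), S(h_2,k_3)) all reduce to 0 modulo the current basis, so we have a Gröbner basis.
Inter-reduce: drop elements whose leading term is divisible by another's, tail-reduce, and make monic.
Reduced Gröbner basis: {u + v, v^2 + v - 1}.

These differ, so the ideals are not equal.
The same test decides containment: I ⊆ J iff every generator of I reduces to 0 modulo a Gröbner basis of J.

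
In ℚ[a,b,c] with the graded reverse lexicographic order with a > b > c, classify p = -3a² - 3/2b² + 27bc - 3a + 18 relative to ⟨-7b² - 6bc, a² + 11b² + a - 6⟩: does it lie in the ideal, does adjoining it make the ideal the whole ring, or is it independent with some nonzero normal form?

-3a² - 3/2b² + 27bc - 3a + 18 lies in I (it reduces to 0).

First compute the reduced Gröbner basis of I by Buchberger's algorithm.
f_1 = -7b² - 6bc, LT = b².
f_2 = a² + 11b² + a - 6, LT = a².

The S-polynomials (S(f_1,f_2)) all reduce to 0 modulo the current basis, so we have a Gröbner basis.
Inter-reduce: drop elements whose leading term is divisible by another's, tail-reduce, and make monic.
Reduced Gröbner basis: {a² - 66/7bc + a - 6, b² + 6/7bc}.
Label its elements g_1 = a² - 66/7bc + a - 6, g_2 = b² + 6/7bc.

Reduce p = -3a² - 3/2b² + 27bc - 3a + 18 modulo G:
  leading term a²: subtract (-3)·g_1 from -3a² - 3/2b² + 27bc - 3a + 18 → -3/2b² - 9/7bc
  leading term b²: subtract (-3/2)·g_2 from -3/2b² - 9/7bc → 0
  normal form = 0.
Since the normal form is 0, p ∈ I.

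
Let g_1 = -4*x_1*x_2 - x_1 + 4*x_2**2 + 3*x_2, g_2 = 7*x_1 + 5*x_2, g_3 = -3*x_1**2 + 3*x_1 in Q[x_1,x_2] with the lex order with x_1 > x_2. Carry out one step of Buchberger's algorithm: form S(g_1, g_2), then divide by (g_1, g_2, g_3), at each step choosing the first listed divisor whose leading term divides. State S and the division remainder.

lcm(LM(g_1), LM(g_2)) = x_1*x_2.
S = (lcm/LT(g_1))·g_1 − (lcm/LT(g_2))·g_2 = 1/4*x_1 - 12/7*x_2**2 - 3/4*x_2.
Reduce S modulo (g_1, g_2, g_3) in that order:
  leading term x_1: subtract (1/28)·g_2 from 1/4*x_1 - 12/7*x_2**2 - 3/4*x_2 → -12/7*x_2**2 - 13/14*x_2
  leading term x_2**2: no divisor's leading term divides it; move -12/7*x_2**2 to the remainder.
  leading term x_2: no divisor's leading term divides it; move -13/14*x_2 to the remainder.
The remainder -12/7*x_2**2 - 13/14*x_2 is nonzero, so it would be added as the next basis element.

S(g_1, g_2) = 1/4*x_1 - 12/7*x_2**2 - 3/4*x_2; remainder on division = -12/7*x_2**2 - 13/14*x_2.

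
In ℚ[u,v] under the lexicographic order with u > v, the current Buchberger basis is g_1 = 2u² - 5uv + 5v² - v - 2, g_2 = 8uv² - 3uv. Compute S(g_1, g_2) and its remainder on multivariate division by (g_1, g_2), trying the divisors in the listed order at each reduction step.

S(g_1, g_2) = ⅜u²v - 5/2uv³ + 5/2v⁴ - ½v³ - v²; remainder on division = 5/2v⁴ - 23/16v³ - 13/16v² + ⅜v.

lcm(LM(g_1), LM(g_2)) = u²v².
S = (lcm/LT(g_1))·g_1 − (lcm/LT(g_2))·g_2 = ⅜u²v - 5/2uv³ + 5/2v⁴ - ½v³ - v².
Reduce S modulo (g_1, g_2) in that order:
  leading term u²v: subtract (3/16v)·g_1 from ⅜u²v - 5/2uv³ + 5/2v⁴ - ½v³ - v² → -5/2uv³ + 15/16uv² + 5/2v⁴ - 23/16v³ - 13/16v² + ⅜v
  leading term uv³: subtract (-5/16v)·g_2 from -5/2uv³ + 15/16uv² + 5/2v⁴ - 23/16v³ - 13/16v² + ⅜v → 5/2v⁴ - 23/16v³ - 13/16v² + ⅜v
  leading term v⁴: no divisor's leading term divides it; move 5/2v⁴ to the remainder.
  leading term v³: no divisor's leading term divides it; move -23/16v³ to the remainder.
  leading term v²: no divisor's leading term divides it; move -13/16v² to the remainder.
  leading term v: no divisor's leading term divides it; move ⅜v to the remainder.
The remainder 5/2v⁴ - 23/16v³ - 13/16v² + ⅜v is nonzero, so it would be added as the next basis element.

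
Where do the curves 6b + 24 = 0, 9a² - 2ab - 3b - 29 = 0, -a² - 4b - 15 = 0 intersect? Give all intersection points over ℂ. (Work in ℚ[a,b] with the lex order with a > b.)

{(1, -4)}

Compute a lex Gröbner basis by Buchberger's algorithm.
f_1 = 6b + 24, LT = b.
f_2 = 9a² - 2ab - 3b - 29, LT = a².
f_3 = -a² - 4b - 15, LT = a².

S(f_2,f_3): lcm = a². S = -2/9ab - 13/3b - 164/9.
  reduce S modulo (f_1, f_2, f_3):
  remainder 8/9a - 8/9 ≠ 0; add h_4 = 8/9a - 8/9 to the basis.

The other S-polynomials (S(f_1,f_2), S(f_1,f_3), S(f_1,h_4), S(f_2,h_4), S(f_3,h_4)) all reduce to 0 modulo the current basis, so we have a Gröbner basis.
Inter-reduce: drop elements whose leading term is divisible by another's, tail-reduce, and make monic.
Reduced Gröbner basis: {a - 1, b + 4}.

From the last basis element, b + 4 = 0, so b takes values in {-4}. Each choice, substituted upward through the basis, yields the corresponding point(s) of the solution set.
  b = -4: the earlier basis element becomes a - 1 = 0, giving a = 1 — point (1, -4).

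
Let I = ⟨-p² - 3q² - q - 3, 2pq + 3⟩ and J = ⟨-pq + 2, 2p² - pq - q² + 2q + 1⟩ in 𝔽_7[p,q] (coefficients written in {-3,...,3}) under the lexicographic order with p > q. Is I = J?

Yes, the ideals are equal.

Equality of ideals is decidable: compute both reduced Gröbner bases (unique for the ordering) and check whether they agree.
Buchberger on the first generating set:
f_1 = -p² - 3q² - q - 3, LT = p².
f_2 = 2pq + 3, LT = pq.

S(f_1,f_2): lcm = p²q. S = 2p + 3q³ + q² + 3q.
  leading term p: no divisor's leading term divides it; move 2p to the remainder.
  leading term q³: no divisor's leading term divides it; move 3q³ to the remainder.
  leading term q²: no divisor's leading term divides it; move q² to the remainder.
  leading term q: no divisor's leading term divides it; move 3q to the remainder.
  remainder 2p + 3q³ + q² + 3q ≠ 0; add g_3 = 2p + 3q³ + q² + 3q to the basis.

S(f_1,g_3): lcm = p². S = 2pq³ + 3pq² + 2pq + 3q² + q + 3.
  leading term pq³: subtract (q²)·f_2 from 2pq³ + 3pq² + 2pq + 3q² + q + 3 → 3pq² + 2pq + q + 3
  leading term pq²: subtract (-2q)·f_2 from 3pq² + 2pq + q + 3 → 2pq + 3
  leading term pq: subtract (1)·f_2 from 2pq + 3 → 0
  remainder 0.

S(f_2,g_3): lcm = pq. S = 2q⁴ + 3q³ + 2q² - 2.
  leading term q⁴: no divisor's leading term divides it; move 2q⁴ to the remainder.
  leading term q³: no divisor's leading term divides it; move 3q³ to the remainder.
  leading term q²: no divisor's leading term divides it; move 2q² to the remainder.
  leading term 1: no divisor's leading term divides it; move -2 to the remainder.
  remainder 2q⁴ + 3q³ + 2q² - 2 ≠ 0; add g_4 = 2q⁴ + 3q³ + 2q² - 2 to the basis.

S(f_1,g_4): leading monomials are coprime, so the S-polynomial reduces to 0 (Buchberger's first criterion).
S(f_2,g_4): lcm = pq⁴. S = 2pq³ - pq² + p - 2q³.
  leading term pq³: subtract (q²)·f_2 from 2pq³ - pq² + p - 2q³ → -pq² + p - 2q³ - 3q²
  leading term pq²: subtract (3q)·f_2 from -pq² + p - 2q³ - 3q² → p - 2q³ - 3q² - 2q
  leading term p: subtract (-3)·g_3 from p - 2q³ - 3q² - 2q → 0
  remainder 0.

S(g_3,g_4): leading monomials are coprime, so the S-polynomial reduces to 0 (Buchberger's first criterion).
Every S-polynomial of the final basis reduces to 0, so we have a Gröbner basis.
Inter-reduce: drop elements whose leading term is divisible by another's, tail-reduce, and make monic.
Reduced Gröbner basis: {p - 2q³ - 3q² - 2q, q⁴ - 2q³ + q² - 1}.

Buchberger on the second generating set:
h_1 = -pq + 2, LT = pq.
h_2 = 2p² - pq - q² + 2q + 1, LT = p².

S(h_1,h_2): lcm = p²q. S = -3pq² - 2p - 3q³ - q² + 3q.
  leading term pq²: subtract (3q)·h_1 from -3pq² - 2p - 3q³ - q² + 3q → -2p - 3q³ - q² - 3q
  leading term p: no divisor's leading term divides it; move -2p to the remainder.
  leading term q³: no divisor's leading term divides it; move -3q³ to the remainder.
  leading term q²: no divisor's leading term divides it; move -q² to the remainder.
  leading term q: no divisor's leading term divides it; move -3q to the remainder.
  remainder -2p - 3q³ - q² - 3q ≠ 0; add k_3 = -2p - 3q³ - q² - 3q to the basis.

S(h_1,k_3): lcm = pq. S = 2q⁴ + 3q³ + 2q² - 2.
  leading term q⁴: no divisor's leading term divides it; move 2q⁴ to the remainder.
  leading term q³: no divisor's leading term divides it; move 3q³ to the remainder.
  leading term q²: no divisor's leading term divides it; move 2q² to the remainder.
  leading term 1: no divisor's leading term divides it; move -2 to the remainder.
  remainder 2q⁴ + 3q³ + 2q² - 2 ≠ 0; add k_4 = 2q⁴ + 3q³ + 2q² - 2 to the basis.

S(h_2,k_3): lcm = p². S = 2pq³ + 3pq² - 2pq + 3q² + q - 3.
  leading term pq³: subtract (-2q²)·h_1 from 2pq³ + 3pq² - 2pq + 3q² + q - 3 → 3pq² - 2pq + q - 3
  leading term pq²: subtract (-3q)·h_1 from 3pq² - 2pq + q - 3 → -2pq - 3
  leading term pq: subtract (2)·h_1 from -2pq - 3 → 0
  remainder 0.

S(h_1,k_4): lcm = pq⁴. S = 2pq³ - pq² + p - 2q³.
  leading term pq³: subtract (-2q²)·h_1 from 2pq³ - pq² + p - 2q³ → -pq² + p - 2q³ - 3q²
  leading term pq²: subtract (q)·h_1 from -pq² + p - 2q³ - 3q² → p - 2q³ - 3q² - 2q
  leading term p: subtract (3)·k_3 from p - 2q³ - 3q² - 2q → 0
  remainder 0.

S(h_2,k_4): leading monomials are coprime, so the S-polynomial reduces to 0 (Buchberger's first criterion).
S(k_3,k_4): leading monomials are coprime, so the S-polynomial reduces to 0 (Buchberger's first criterion).
Every S-polynomial of the final basis reduces to 0, so we have a Gröbner basis.
Inter-reduce: drop elements whose leading term is divisible by another's, tail-reduce, and make monic.
Reduced Gröbner basis: {p - 2q³ - 3q² - 2q, q⁴ - 2q³ + q² - 1}.

The two bases agree; hence the ideals are identical.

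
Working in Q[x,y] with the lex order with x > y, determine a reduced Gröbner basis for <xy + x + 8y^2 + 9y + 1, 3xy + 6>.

The reduced Gröbner basis is the canonical form of the ideal for this ordering.

f_1 = xy + x + 8y^2 + 9y + 1, LT = xy.
f_2 = 3xy + 6, LT = xy.

S(f_1,f_2): lcm = xy. S = x + 8y^2 + 9y - 1.
  leading term x: no divisor's leading term divides it; move x to the remainder.
  leading term y^2: no divisor's leading term divides it; move 8y^2 to the remainder.
  leading term y: no divisor's leading term divides it; move 9y to the remainder.
  leading term 1: no divisor's leading term divides it; move -1 to the remainder.
  remainder x + 8y^2 + 9y - 1 ≠ 0; add g_3 = x + 8y^2 + 9y - 1 to the basis.

S(f_1,g_3): lcm = xy. S = x - 8y^3 - y^2 + 10y + 1.
  leading term x: subtract (1)·g_3 from x - 8y^3 - y^2 + 10y + 1 → -8y^3 - 9y^2 + y + 2
  leading term y^3: no divisor's leading term divides it; move -8y^3 to the remainder.
  leading term y^2: no divisor's leading term divides it; move -9y^2 to the remainder.
  leading term y: no divisor's leading term divides it; move y to the remainder.
  leading term 1: no divisor's leading term divides it; move 2 to the remainder.
  remainder -8y^3 - 9y^2 + y + 2 ≠ 0; add g_4 = -8y^3 - 9y^2 + y + 2 to the basis.

The other S-polynomials (S(f_2,g_3), S(f_1,g_4), S(f_2,g_4), S(g_3,g_4)) all reduce to 0 modulo the current basis, so we have a Gröbner basis.
Inter-reduce: drop elements whose leading term is divisible by another's, tail-reduce, and make monic.

G = {x + 8y^2 + 9y - 1, y^3 + 9/8y^2 - 1/8y - 1/4}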